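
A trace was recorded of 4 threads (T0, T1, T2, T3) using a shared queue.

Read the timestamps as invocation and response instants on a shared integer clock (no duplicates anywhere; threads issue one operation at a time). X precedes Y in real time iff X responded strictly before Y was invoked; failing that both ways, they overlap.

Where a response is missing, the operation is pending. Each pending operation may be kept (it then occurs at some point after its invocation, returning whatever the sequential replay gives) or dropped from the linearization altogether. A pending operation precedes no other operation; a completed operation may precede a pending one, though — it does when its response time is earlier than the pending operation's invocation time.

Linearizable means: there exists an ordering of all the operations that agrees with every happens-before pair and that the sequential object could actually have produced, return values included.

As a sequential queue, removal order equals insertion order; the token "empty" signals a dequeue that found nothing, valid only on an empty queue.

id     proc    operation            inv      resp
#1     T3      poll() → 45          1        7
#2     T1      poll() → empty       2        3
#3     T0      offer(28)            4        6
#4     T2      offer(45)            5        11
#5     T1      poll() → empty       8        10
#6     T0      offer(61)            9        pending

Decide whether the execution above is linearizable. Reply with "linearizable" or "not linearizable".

prefix check: 1..9 passes, 1..10 fails once #5's time-10 response joins
4 completed operations, 3 real-time-consistent orders — every queue replay fails
no completion choice of the 2 pending operations (#4, #6) rescues it — every subset was tried
for example #1, #2, #3, #5 (pending dropped) fails at step 1: #1 poll() → 45 is not legal there
for example #2, #1, #3, #5 (pending dropped) fails at step 2: #1 poll() → 45 is not legal there

not linearizable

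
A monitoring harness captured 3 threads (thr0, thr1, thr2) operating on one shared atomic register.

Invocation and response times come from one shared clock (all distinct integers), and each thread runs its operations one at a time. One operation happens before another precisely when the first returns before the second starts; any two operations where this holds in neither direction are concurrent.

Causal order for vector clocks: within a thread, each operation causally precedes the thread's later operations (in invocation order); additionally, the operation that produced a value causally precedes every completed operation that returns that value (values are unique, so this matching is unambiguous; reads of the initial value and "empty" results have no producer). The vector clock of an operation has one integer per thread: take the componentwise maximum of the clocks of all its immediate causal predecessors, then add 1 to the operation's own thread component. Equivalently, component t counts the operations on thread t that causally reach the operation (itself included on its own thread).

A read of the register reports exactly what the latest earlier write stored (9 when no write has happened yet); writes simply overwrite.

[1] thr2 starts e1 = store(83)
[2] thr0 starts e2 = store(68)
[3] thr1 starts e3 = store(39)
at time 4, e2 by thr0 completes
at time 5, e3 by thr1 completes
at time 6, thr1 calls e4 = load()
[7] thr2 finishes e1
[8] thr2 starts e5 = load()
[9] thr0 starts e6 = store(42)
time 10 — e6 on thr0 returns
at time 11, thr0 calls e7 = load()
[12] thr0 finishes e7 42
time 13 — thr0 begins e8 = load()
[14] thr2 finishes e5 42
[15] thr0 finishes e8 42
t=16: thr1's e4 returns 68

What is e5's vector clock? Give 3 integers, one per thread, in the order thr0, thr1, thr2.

e1, invoked 1, has no incoming edges; only thr2's bump applies → (0, 0, 1)
e3, invoked 3, has no incoming edges; only thr1's bump applies → (0, 1, 0)
e2, invoked 2, has no incoming edges; only thr0's bump applies → (1, 0, 0)
merge at e6 (invoked 9): VC(e2)=(1, 0, 0), own-thread bump on thr0 → (2, 0, 0)
merge at e4 (invoked 6): VC(e2)=(1, 0, 0), VC(e3)=(0, 1, 0), own-thread bump on thr1 → (1, 2, 0)
merge at e7 (invoked 11): VC(e6)=(2, 0, 0), own-thread bump on thr0 → (3, 0, 0)
merge at e5 (invoked 8): VC(e1)=(0, 0, 1), VC(e6)=(2, 0, 0), own-thread bump on thr2 → (2, 0, 2)
merge at e8 (invoked 13): VC(e6)=(2, 0, 0), VC(e7)=(3, 0, 0), own-thread bump on thr0 → (4, 0, 0)
target: VC(e5) = (2, 0, 2)

(2, 0, 2)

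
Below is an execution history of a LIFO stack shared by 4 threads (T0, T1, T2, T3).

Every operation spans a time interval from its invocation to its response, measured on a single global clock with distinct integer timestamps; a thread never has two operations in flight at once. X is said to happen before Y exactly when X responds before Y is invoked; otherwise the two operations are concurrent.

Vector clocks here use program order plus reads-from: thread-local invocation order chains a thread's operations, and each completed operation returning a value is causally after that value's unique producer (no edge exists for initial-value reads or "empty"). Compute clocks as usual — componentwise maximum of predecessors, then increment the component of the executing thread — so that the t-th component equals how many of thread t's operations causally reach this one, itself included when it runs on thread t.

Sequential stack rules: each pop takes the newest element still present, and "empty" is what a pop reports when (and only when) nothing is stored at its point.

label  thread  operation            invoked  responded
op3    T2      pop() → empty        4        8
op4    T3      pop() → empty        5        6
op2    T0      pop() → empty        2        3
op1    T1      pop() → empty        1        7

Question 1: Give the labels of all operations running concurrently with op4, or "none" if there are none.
Answer: op1, op3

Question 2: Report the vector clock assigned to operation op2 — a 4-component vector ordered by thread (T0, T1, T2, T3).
Answer: (1, 0, 0, 0)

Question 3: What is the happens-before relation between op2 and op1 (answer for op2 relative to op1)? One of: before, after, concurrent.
Answer: concurrent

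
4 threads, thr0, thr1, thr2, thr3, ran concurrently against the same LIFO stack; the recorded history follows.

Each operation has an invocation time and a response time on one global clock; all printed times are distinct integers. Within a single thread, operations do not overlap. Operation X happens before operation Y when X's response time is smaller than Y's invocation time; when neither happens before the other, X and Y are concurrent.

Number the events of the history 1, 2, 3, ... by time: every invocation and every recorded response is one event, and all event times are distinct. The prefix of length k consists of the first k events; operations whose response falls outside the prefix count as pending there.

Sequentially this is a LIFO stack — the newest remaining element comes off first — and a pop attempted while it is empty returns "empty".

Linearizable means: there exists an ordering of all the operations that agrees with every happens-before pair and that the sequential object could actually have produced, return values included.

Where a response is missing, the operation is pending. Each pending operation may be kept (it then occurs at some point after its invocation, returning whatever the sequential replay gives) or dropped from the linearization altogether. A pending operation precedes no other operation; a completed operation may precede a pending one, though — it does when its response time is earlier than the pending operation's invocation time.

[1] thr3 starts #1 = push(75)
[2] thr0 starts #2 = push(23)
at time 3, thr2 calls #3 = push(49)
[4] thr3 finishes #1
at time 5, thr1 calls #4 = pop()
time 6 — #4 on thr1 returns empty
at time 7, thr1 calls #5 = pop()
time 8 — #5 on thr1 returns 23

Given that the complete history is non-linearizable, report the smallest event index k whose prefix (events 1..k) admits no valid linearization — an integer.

6

events 1..5 are still linearizable — one witness is #1:
1. #1 push(75), leaving stack <75>
once event 6 joins (#4's response, time 6), exhaustive search finds no witness
including or dropping the 2 pending operations (#2, #3) in any combination fails
e.g. #1, #4 (pending dropped): illegal at step 2, since #4 pop() → empty cannot apply there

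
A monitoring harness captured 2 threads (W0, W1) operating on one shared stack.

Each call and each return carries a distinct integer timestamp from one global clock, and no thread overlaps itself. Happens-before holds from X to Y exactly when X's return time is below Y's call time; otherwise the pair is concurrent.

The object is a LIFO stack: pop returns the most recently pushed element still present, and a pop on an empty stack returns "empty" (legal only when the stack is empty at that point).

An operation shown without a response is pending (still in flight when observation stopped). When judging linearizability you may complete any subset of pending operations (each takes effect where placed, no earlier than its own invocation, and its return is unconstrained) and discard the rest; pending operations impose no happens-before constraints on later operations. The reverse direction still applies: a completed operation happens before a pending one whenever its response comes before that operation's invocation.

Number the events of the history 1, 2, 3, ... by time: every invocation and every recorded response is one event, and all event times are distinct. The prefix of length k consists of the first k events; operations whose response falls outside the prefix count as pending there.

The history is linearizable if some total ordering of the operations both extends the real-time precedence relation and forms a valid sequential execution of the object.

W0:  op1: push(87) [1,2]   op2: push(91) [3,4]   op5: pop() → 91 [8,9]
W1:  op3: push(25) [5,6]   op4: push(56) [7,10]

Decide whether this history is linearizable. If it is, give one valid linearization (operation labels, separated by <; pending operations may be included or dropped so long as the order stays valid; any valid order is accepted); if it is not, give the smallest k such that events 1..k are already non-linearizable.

already the first 9 events (up to op5's response at time 9) admit no linearization; the first 8 still do
the completed operations (4 total) allow one real-time order; the stack replay rejects it
no escape via the 1 pending operation (op4): every completion choice fails
take op1, op2, op3, op5 (pending dropped): step 4 already fails, because op5 pop() → 91 cannot occur there

not linearizable — minimal violating prefix: 9 events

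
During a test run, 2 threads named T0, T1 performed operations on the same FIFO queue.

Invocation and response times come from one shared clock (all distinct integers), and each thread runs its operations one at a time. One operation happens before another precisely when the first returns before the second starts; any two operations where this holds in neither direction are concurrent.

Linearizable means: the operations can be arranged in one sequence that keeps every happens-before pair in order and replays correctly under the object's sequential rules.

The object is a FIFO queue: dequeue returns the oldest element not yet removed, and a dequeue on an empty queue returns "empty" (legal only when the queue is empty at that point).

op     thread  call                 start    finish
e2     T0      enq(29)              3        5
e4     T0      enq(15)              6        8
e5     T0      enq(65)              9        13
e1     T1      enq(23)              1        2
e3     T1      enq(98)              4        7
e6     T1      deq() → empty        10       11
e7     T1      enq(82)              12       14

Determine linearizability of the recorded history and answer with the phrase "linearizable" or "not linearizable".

not linearizable

through event 10 a valid linearization exists; event 11 (e6 responding at time 11) ends that
3 orders of the 5 completed FIFO queue ops respect real time; none is legal
include/drop combinations of the 1 pending operation (e5) were all tried; none helps
take e1, e2, e3, e4, e6 (pending dropped): step 5 already fails, because e6 deq() → empty cannot occur there
take e1, e2, e4, e3, e6 (pending dropped): step 5 already fails, because e6 deq() → empty cannot occur there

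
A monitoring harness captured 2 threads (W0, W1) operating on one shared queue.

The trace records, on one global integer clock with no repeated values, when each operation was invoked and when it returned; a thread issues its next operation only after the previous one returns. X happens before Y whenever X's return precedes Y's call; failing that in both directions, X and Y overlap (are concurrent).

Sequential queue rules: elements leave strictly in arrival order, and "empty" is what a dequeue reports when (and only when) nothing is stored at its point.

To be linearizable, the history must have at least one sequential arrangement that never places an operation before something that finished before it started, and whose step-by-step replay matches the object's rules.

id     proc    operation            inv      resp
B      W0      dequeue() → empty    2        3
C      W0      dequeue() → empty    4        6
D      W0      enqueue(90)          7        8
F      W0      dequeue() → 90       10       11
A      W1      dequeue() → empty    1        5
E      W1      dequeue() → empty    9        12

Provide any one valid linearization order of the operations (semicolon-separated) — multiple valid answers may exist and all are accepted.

after step 1 (A dequeue() → empty): queue <>
after step 2 (B dequeue() → empty): queue <>
after step 3 (C dequeue() → empty): queue <>
after step 4 (D enqueue(90)): queue <90>
after step 5 (F dequeue() → 90): queue <>
after step 6 (E dequeue() → empty): queue <>

A; B; C; D; F; E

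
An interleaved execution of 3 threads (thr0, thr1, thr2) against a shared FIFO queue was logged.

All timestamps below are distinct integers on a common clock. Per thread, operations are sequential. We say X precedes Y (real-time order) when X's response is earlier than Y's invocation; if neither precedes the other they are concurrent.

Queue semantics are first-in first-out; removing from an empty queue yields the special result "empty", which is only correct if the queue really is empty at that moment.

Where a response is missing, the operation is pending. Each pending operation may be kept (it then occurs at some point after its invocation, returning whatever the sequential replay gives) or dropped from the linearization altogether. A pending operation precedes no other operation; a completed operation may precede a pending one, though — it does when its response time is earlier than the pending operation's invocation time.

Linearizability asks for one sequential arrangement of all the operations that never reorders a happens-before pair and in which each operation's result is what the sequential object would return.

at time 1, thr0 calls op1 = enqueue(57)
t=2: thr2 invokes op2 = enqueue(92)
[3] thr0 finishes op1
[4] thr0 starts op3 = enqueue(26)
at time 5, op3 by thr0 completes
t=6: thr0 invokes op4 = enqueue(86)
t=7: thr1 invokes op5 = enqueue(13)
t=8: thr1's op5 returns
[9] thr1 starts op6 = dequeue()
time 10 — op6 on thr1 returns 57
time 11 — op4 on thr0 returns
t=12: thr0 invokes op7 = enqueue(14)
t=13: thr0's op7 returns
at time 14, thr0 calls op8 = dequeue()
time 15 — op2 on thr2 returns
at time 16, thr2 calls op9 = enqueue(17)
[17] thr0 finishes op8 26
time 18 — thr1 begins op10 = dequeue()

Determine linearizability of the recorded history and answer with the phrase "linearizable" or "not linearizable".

witness order: op1, op3, op2, op4, op5, op6, op7, op8
after step 1 (op1 enqueue(57)): queue <57>
after step 2 (op3 enqueue(26)): queue <57,26>
after step 3 (op2 enqueue(92)): queue <57,26,92>
after step 4 (op4 enqueue(86)): queue <57,26,92,86>
after step 5 (op5 enqueue(13)): queue <57,26,92,86,13>
after step 6 (op6 dequeue() → 57): queue <26,92,86,13>
after step 7 (op7 enqueue(14)): queue <26,92,86,13,14>
after step 8 (op8 dequeue() → 26): queue <92,86,13,14>

linearizable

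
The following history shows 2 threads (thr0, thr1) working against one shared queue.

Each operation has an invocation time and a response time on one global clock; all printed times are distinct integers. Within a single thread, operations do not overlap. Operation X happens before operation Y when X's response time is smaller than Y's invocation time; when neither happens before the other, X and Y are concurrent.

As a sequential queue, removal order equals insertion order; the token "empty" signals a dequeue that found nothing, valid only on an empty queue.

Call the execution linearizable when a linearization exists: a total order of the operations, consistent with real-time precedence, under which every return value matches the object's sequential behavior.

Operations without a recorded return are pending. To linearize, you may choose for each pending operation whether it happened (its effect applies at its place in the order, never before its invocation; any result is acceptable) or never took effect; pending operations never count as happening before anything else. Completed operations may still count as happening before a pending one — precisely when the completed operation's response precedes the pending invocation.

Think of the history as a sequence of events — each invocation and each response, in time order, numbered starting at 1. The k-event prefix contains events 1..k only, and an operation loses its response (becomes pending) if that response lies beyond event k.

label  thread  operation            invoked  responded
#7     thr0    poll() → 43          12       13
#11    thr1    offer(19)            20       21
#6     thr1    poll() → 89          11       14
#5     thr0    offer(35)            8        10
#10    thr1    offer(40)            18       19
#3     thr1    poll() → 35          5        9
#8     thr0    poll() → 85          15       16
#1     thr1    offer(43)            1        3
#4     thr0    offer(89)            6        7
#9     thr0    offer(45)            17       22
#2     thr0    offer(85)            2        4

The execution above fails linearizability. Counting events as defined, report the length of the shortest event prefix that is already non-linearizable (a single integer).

events 1..8 are still linearizable — one witness is #1, #2, #3, #4:
1. #1 offer(43), leaving queue <43>
2. #2 offer(85), leaving queue <43,85>
3. #3 poll() (pending, included), leaving queue <85>
4. #4 offer(89), leaving queue <85,89>
include event 9 — #3 responding at 9 — and every candidate order breaks
include/drop combinations of the 1 pending operation (#5) were all tried; none helps
take #1, #2, #3, #4 (pending dropped): step 3 already fails, because #3 poll() → 35 cannot occur there
take #1, #2, #4, #3 (pending dropped): step 4 already fails, because #3 poll() → 35 cannot occur there

9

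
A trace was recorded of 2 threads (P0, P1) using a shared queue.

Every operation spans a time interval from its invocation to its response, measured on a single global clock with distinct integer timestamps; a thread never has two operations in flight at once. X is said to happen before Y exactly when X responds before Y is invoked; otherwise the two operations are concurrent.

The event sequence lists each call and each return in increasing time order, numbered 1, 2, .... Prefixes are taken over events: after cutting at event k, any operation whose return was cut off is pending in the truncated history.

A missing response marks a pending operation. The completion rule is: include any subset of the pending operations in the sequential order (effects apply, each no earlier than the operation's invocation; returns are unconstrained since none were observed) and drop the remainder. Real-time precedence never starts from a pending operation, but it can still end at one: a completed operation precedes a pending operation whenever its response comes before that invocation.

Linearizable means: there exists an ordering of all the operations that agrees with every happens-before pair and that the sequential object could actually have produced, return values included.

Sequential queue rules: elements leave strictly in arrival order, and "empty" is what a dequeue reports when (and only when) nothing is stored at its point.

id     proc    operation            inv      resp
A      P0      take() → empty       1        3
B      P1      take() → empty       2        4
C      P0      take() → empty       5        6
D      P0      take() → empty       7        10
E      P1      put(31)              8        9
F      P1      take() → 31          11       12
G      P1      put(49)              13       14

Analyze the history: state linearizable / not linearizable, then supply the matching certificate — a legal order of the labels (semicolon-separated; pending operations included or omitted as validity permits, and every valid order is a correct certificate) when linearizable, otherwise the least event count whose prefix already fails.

after step 1 (A take() → empty): queue <>
after step 2 (B take() → empty): queue <>
after step 3 (C take() → empty): queue <>
after step 4 (D take() → empty): queue <>
after step 5 (E put(31)): queue <31>
after step 6 (F take() → 31): queue <>
after step 7 (G put(49)): queue <49>

linearizable — witness: A; B; C; D; E; F; G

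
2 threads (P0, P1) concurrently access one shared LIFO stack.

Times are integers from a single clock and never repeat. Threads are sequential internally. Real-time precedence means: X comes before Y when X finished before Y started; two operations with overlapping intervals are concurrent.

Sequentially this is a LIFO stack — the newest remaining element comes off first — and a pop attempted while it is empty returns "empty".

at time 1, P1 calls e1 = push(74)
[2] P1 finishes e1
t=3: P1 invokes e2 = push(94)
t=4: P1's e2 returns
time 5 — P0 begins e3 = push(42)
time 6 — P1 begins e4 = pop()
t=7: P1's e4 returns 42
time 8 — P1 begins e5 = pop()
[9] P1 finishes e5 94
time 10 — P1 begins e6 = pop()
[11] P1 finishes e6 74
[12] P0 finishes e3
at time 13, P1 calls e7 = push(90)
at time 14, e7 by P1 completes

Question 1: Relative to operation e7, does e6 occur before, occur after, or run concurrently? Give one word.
Answer: before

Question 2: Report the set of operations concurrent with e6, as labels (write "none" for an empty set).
Answer: e3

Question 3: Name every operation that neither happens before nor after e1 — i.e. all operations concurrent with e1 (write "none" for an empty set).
Answer: none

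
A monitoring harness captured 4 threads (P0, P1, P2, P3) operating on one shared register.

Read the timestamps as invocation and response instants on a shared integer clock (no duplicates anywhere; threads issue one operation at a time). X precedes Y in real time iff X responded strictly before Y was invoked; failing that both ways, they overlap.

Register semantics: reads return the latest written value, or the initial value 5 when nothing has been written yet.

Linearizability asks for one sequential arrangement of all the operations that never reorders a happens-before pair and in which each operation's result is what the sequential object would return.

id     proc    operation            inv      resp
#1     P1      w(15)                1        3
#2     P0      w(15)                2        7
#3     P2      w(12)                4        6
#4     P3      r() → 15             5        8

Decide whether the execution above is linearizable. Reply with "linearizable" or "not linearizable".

witness order: #1, #2, #4, #3
after step 1 (#1 w(15)): value 15
after step 2 (#2 w(15)): value 15
after step 3 (#4 r() → 15): value 15
after step 4 (#3 w(12)): value 12

linearizable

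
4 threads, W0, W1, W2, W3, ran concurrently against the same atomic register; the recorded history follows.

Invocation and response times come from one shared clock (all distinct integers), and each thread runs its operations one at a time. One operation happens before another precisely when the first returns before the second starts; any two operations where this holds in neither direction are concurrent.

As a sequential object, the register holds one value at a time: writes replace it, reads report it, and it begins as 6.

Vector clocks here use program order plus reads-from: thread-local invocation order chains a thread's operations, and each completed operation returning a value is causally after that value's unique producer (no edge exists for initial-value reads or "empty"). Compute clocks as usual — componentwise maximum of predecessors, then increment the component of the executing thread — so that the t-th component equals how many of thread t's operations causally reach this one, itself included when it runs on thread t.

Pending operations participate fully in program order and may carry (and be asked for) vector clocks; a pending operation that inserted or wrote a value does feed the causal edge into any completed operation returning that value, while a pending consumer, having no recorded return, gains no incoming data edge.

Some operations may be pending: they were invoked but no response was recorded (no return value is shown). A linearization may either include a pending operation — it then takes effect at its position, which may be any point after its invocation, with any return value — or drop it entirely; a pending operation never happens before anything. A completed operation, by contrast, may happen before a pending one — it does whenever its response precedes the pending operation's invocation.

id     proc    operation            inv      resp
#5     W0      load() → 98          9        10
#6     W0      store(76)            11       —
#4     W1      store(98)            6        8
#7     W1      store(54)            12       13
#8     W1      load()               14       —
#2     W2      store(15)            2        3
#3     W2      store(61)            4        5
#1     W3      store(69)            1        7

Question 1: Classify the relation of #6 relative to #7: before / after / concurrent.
concurrent

#6 spans [11,…), #7 spans [12,13]
the intervals overlap in both directions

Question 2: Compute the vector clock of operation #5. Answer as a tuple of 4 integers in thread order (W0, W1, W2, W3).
(1, 1, 0, 0)

root op #1, invoked 1: fresh clock plus W3's own tick → (0, 0, 0, 1)
root op #2, invoked 2: fresh clock plus W2's own tick → (0, 0, 1, 0)
root op #4, invoked 6: fresh clock plus W1's own tick → (0, 1, 0, 0)
merge at #3 (invoked 4): VC(#2)=(0, 0, 1, 0), own-thread bump on W2 → (0, 0, 2, 0)
merge at #7 (invoked 12): VC(#4)=(0, 1, 0, 0), own-thread bump on W1 → (0, 2, 0, 0)
merge at #5 (invoked 9): VC(#4)=(0, 1, 0, 0), own-thread bump on W0 → (1, 1, 0, 0)
merge at #8 (invoked 14): VC(#7)=(0, 2, 0, 0), own-thread bump on W1 → (0, 3, 0, 0)
merge at #6 (invoked 11): VC(#5)=(1, 1, 0, 0), own-thread bump on W0 → (2, 1, 0, 0)
target: VC(#5) = (1, 1, 0, 0)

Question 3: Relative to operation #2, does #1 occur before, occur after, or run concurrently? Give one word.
concurrent

#1 spans [1,7], #2 spans [2,3]
the intervals overlap in both directions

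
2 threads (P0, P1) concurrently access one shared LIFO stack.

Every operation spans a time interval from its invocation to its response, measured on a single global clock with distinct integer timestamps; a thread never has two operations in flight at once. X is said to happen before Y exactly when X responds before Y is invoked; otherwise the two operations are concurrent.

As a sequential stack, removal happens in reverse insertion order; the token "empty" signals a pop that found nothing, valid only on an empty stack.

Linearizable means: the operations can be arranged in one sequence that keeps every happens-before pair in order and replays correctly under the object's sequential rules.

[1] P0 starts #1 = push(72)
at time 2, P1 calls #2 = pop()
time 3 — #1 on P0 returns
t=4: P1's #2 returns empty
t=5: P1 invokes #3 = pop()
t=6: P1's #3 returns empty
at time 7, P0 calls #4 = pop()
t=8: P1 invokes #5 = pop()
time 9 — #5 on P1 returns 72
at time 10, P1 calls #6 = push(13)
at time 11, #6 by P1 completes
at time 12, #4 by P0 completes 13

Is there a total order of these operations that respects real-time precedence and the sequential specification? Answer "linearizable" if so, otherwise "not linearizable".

events 1..5 are fine; event 6 — the response of #3 at time 6 — makes the prefix non-linearizable
checked exhaustively: 2 real-time-consistent orders of 3 completed operations, zero legal LIFO stack replays
take #1, #2, #3: step 2 already fails, because #2 pop() → empty cannot occur there
take #2, #1, #3: step 3 already fails, because #3 pop() → empty cannot occur there

not linearizable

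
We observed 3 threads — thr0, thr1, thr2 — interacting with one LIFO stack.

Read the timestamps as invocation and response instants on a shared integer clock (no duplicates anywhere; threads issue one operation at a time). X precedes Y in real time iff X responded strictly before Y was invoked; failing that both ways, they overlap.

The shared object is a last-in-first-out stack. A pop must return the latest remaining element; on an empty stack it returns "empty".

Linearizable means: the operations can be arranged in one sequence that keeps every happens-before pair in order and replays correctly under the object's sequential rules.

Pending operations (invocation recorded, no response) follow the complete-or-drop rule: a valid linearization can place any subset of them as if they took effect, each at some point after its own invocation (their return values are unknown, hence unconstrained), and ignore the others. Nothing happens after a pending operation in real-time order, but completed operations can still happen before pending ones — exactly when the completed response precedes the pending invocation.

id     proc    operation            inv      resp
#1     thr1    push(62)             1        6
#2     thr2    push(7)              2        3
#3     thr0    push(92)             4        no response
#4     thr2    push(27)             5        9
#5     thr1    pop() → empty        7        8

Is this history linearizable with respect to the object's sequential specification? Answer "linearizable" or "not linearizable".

through event 7 a valid linearization exists; event 8 (#5 responding at time 8) ends that
no legal order exists: 2 real-time-consistent candidates over 3 completed LIFO stack operations, all rejected
no escape via the 2 pending operations (#3, #4): every completion choice fails
take #1, #2, #5 (pending dropped): step 3 already fails, because #5 pop() → empty cannot occur there
take #2, #1, #5 (pending dropped): step 3 already fails, because #5 pop() → empty cannot occur there

not linearizable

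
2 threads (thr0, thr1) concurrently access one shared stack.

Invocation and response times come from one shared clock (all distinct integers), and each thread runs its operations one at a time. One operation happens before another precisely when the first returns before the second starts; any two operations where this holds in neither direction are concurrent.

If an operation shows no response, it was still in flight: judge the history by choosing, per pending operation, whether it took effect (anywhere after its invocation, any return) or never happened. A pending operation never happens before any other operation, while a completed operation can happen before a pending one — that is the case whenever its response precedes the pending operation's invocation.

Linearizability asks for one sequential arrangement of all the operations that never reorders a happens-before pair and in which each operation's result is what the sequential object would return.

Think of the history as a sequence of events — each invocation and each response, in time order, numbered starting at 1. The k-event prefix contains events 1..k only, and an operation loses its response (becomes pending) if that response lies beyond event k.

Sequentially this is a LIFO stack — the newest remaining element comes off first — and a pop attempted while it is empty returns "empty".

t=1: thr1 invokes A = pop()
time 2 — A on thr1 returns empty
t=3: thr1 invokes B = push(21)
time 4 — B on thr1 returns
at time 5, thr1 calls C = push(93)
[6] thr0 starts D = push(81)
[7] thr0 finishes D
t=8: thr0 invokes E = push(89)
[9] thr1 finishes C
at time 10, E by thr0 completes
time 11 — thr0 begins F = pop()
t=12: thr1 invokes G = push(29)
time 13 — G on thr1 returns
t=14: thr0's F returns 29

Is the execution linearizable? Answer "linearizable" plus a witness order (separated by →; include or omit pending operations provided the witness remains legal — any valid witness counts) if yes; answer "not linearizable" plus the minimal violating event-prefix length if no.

step 1: A pop() → empty — stack <>
step 2: B push(21) — stack <21>
step 3: C push(93) — stack <21,93>
step 4: D push(81) — stack <21,93,81>
step 5: E push(89) — stack <21,93,81,89>
step 6: G push(29) — stack <21,93,81,89,29>
step 7: F pop() → 29 — stack <21,93,81,89>

linearizable — witness: A → B → C → D → E → G → F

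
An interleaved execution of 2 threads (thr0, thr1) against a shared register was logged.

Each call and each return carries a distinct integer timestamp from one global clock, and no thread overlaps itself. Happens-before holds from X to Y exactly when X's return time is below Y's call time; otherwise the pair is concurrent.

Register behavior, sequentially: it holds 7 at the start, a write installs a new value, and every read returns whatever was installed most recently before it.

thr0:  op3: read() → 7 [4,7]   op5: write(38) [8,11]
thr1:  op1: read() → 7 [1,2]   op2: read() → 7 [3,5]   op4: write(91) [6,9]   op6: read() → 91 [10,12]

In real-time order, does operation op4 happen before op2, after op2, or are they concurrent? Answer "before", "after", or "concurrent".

after

op4 spans [6,9], op2 spans [3,5]
resp(op2)=5 < inv(op4)=6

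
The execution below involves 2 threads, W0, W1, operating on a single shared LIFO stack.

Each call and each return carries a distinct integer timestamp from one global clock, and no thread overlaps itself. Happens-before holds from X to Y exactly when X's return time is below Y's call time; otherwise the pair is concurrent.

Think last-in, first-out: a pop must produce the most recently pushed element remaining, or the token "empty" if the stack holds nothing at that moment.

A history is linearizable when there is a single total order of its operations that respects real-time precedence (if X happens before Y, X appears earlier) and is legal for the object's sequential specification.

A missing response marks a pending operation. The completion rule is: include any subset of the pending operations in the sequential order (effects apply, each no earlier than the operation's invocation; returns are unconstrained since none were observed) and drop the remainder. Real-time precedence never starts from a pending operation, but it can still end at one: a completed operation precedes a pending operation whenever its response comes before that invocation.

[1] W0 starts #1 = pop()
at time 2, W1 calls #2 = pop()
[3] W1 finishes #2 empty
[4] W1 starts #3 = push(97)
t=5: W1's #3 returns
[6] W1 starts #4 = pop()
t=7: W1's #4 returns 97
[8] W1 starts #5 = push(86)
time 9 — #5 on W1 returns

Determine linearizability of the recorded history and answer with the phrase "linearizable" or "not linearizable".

witness order: #1, #2, #3, #4, #5
1. #1 pop() (pending, included), leaving stack <>
2. #2 pop() → empty, leaving stack <>
3. #3 push(97), leaving stack <97>
4. #4 pop() → 97, leaving stack <>
5. #5 push(86), leaving stack <86>

linearizable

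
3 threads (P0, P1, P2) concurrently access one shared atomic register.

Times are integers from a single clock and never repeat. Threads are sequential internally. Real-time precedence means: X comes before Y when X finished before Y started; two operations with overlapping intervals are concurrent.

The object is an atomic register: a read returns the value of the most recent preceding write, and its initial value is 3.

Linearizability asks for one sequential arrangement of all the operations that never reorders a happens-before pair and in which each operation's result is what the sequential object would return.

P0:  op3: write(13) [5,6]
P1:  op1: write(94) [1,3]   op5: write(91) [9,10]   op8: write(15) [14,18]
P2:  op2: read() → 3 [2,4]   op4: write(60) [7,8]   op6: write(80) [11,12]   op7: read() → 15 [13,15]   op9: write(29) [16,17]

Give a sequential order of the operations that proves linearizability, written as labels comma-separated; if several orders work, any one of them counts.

after step 1 (op2 read() → 3): value 3
after step 2 (op1 write(94)): value 94
after step 3 (op3 write(13)): value 13
after step 4 (op4 write(60)): value 60
after step 5 (op5 write(91)): value 91
after step 6 (op6 write(80)): value 80
after step 7 (op8 write(15)): value 15
after step 8 (op7 read() → 15): value 15
after step 9 (op9 write(29)): value 29

op2, op1, op3, op4, op5, op6, op8, op7, op9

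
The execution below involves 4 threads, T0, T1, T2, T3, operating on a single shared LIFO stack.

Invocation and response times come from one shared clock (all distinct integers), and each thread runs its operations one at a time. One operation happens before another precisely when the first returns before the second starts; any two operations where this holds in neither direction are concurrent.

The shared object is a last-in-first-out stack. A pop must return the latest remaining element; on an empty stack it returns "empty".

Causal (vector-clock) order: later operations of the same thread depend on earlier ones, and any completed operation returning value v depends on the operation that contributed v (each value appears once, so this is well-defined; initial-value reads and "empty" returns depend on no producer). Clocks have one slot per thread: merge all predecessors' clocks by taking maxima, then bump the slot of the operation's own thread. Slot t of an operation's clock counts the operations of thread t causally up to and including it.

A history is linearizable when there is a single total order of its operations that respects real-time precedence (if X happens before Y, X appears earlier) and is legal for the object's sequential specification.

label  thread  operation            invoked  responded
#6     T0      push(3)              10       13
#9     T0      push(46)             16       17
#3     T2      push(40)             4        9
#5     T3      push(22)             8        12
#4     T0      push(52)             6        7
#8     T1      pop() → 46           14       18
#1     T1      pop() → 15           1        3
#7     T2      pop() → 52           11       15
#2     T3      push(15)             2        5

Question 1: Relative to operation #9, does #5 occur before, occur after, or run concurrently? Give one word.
Answer: before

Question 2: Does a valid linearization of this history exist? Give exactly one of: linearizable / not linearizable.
one valid linearization: #2, #1, #3, #4, #7, #5, #6, #9, #8
1. #2 push(15), leaving stack <15>
2. #1 pop() → 15, leaving stack <>
3. #3 push(40), leaving stack <40>
4. #4 push(52), leaving stack <40,52>
5. #7 pop() → 52, leaving stack <40>
6. #5 push(22), leaving stack <40,22>
7. #6 push(3), leaving stack <40,22,3>
8. #9 push(46), leaving stack <40,22,3,46>
9. #8 pop() → 46, leaving stack <40,22,3>

linearizable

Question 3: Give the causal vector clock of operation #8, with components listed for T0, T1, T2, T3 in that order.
Answer: (3, 2, 0, 1)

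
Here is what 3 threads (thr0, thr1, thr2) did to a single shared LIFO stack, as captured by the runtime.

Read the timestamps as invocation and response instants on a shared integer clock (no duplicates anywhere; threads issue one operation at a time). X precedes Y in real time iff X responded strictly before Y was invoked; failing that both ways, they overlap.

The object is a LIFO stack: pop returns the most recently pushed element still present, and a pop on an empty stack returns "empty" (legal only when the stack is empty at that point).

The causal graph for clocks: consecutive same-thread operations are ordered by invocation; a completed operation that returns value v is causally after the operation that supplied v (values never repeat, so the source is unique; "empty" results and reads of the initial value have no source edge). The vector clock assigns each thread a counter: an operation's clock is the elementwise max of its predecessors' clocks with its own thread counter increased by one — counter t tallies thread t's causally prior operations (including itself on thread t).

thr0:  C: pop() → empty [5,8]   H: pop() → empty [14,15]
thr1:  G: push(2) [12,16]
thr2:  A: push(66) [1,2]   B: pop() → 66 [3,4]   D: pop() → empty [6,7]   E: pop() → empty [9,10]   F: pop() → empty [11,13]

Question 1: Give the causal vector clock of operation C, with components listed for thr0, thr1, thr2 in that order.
root op A, invoked 1: fresh clock plus thr2's own tick → (0, 0, 1)
root op G, invoked 12: fresh clock plus thr1's own tick → (0, 1, 0)
root op C, invoked 5: fresh clock plus thr0's own tick → (1, 0, 0)
merge at B (invoked 3): VC(A)=(0, 0, 1), own-thread bump on thr2 → (0, 0, 2)
merge at H (invoked 14): VC(C)=(1, 0, 0), own-thread bump on thr0 → (2, 0, 0)
merge at D (invoked 6): VC(B)=(0, 0, 2), own-thread bump on thr2 → (0, 0, 3)
merge at E (invoked 9): VC(D)=(0, 0, 3), own-thread bump on thr2 → (0, 0, 4)
merge at F (invoked 11): VC(E)=(0, 0, 4), own-thread bump on thr2 → (0, 0, 5)
target: VC(C) = (1, 0, 0)

(1, 0, 0)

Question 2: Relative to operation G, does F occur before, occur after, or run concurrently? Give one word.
F spans [11,13], G spans [12,16]
the intervals overlap in both directions

concurrent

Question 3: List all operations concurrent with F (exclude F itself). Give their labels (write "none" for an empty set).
F runs from 11 to 13; window-overlapping ops are concurrent
A [1,2]: before
B [3,4]: before
C [5,8]: before
D [6,7]: before
E [9,10]: before
G [12,16]: concurrent
H [14,15]: after

G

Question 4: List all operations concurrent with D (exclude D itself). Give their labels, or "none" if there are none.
D spans [6,7]; an op avoiding the whole window 6..7 is ordered, any other is concurrent
A [1,2]: before
B [3,4]: before
C [5,8]: concurrent
E [9,10]: after
F [11,13]: after
G [12,16]: after
H [14,15]: after

C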